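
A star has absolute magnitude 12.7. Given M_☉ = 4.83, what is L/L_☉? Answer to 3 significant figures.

L/L_☉ ≈ 7.11×10^-4

M − M_☉ = 12.7 − 4.83 = 7.870
L/L_☉ = 10^(−0.4 (M − M_☉)) = 10^-3.148 = 7.112×10^-4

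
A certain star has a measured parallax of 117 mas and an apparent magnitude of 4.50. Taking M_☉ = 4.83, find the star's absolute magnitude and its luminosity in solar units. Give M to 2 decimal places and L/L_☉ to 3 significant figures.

M ≈ 4.84; L/L_☉ ≈ 0.990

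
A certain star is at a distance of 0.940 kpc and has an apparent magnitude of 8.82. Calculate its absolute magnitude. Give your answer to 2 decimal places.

d = 0.940 kpc = 940.0 pc
5 log₁₀(d/10 pc) = 5 log₁₀(940.0) − 5 = 9.866
M = m − 5 log₁₀(d/10) = 8.82 − 9.866 = -1.046

M ≈ -1.05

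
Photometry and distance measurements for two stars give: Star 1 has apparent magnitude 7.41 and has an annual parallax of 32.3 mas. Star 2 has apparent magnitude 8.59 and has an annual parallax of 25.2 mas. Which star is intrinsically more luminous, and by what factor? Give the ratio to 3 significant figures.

Star 1: p = 32.3 mas = 0.0323″ → d = 1/p = 30.96 pc
Star 1: M = m − 5 log₁₀ d + 5 = 7.41 − 5·1.4908 + 5 = 4.956
Star 2: p = 25.2 mas = 0.0252″ → d = 1/p = 39.68 pc
Star 2: M = m − 5 log₁₀ d + 5 = 8.59 − 5·1.5986 + 5 = 5.597
ΔM = M_1 − M_2 = 4.956 − (5.597) = -0.641; smaller M is more luminous → Star 1.
L ratio = 10^(0.4 |ΔM|) = 10^0.256 = 1.805

Star 1 is more luminous, by a factor of 1.80.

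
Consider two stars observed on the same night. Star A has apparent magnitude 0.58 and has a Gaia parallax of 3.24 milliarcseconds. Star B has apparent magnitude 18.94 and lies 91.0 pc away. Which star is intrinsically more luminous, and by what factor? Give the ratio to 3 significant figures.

Star A is more luminous, by a factor of 2.54×10^8.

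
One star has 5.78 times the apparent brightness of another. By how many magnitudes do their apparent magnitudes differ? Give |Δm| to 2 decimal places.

Pogson: Δm = −2.5 log₁₀(ratio) = −2.5 log₁₀(5.78) = −2.5 × 0.7619 = -1.905

|Δm| ≈ 1.90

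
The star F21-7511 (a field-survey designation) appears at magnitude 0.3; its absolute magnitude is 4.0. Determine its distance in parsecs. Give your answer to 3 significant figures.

d ≈ 1.82 pc

Distance modulus: m − M = 0.3 − (4.0) = -3.700
m − M = 5 log₁₀ d − 5
log₁₀ d = (m − M)/5 + 1 = 0.2600
d = 10^0.2600 = 1.820 pc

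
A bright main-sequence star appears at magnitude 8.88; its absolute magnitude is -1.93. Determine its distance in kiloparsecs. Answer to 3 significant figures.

d ≈ 1.45 kpc

Distance modulus: m − M = 8.88 − (-1.93) = 10.810
m − M = 5 log₁₀ d − 5
log₁₀ d = (m − M)/5 + 1 = 3.1620
d = 10^3.1620 = 1452 pc
= 1.452 kpc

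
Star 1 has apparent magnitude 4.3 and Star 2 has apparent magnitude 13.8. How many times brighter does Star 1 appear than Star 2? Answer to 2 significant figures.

Magnitude difference = -9.5
Flux ratio = 10^(−0.4 Δm) = 10^(−0.4 × -9.5) = 10^3.800 = 6310

6300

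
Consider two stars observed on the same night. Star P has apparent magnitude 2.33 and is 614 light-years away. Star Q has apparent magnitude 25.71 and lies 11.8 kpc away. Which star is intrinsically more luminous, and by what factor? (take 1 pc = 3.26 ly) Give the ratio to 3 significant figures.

Star P: d = 614 ly / 3.26 = 188.3 pc
Star P: M = m − 5 log₁₀ d + 5 = 2.33 − 5·2.2750 + 5 = -4.045
Star Q: d = 11.8 kpc = 11800 pc
Star Q: M = m − 5 log₁₀ d + 5 = 25.71 − 5·4.0719 + 5 = 10.351
ΔM = M_P − M_Q = -4.045 − (10.351) = -14.395; smaller M is more luminous → Star P.
L ratio = 10^(0.4 |ΔM|) = 10^5.758 = 573000

Star P is more luminous, by a factor of 573000.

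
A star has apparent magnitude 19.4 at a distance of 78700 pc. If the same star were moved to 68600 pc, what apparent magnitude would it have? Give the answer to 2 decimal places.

Flux ∝ 1/d², so Δm = 5 log₁₀(d₂/d₁) = 5 log₁₀(68600/78700) = -0.298
m₂ = m₁ + Δm = 19.4 + (-0.298) = 19.102

m ≈ 19.10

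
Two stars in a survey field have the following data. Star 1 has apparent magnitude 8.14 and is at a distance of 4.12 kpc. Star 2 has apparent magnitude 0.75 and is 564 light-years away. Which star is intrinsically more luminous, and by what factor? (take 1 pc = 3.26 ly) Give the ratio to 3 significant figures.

Star 2 is more luminous, by a factor of 1.59.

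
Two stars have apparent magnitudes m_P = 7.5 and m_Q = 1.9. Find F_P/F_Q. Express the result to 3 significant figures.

Magnitude difference = 5.6
Flux ratio = 10^(−0.4 Δm) = 10^(−0.4 × 5.6) = 10^-2.240 = 5.754×10^-3

F_P/F_Q ≈ 5.75×10^-3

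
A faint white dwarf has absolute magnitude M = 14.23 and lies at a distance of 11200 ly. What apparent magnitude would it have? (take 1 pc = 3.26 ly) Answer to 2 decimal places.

m ≈ 26.91

d = 11200 ly / 3.26 = 3436 pc
m = M + 5 log₁₀ d − 5 = 14.23 + 5·3.5360 − 5 = 26.910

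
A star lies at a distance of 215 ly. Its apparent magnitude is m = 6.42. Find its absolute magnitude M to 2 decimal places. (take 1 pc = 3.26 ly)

M ≈ 2.32

d = 215 ly / 3.26 = 65.95 pc
5 log₁₀(d/10 pc) = 5 log₁₀(65.95) − 5 = 4.096
M = m − 5 log₁₀(d/10) = 6.42 − 4.096 = 2.324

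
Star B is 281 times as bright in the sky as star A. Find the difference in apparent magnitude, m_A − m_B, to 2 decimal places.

Pogson: Δm = −2.5 log₁₀(ratio) = −2.5 log₁₀(281) = −2.5 × 2.4487 = -6.122
Star B is brighter so has the smaller magnitude: m_A − m_B is positive.

m_A − m_B ≈ 6.12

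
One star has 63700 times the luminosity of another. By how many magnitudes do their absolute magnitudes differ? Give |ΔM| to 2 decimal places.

Pogson: ΔM = −2.5 log₁₀(ratio) = −2.5 log₁₀(63700) = −2.5 × 4.8041 = -12.010

|ΔM| ≈ 12.01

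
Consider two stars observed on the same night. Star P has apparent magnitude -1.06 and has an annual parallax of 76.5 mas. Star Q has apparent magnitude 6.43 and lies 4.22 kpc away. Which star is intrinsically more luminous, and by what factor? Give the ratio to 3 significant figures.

Star Q is more luminous, by a factor of 105.

Star P: p = 76.5 mas = 0.0765″ → d = 1/p = 13.07 pc
Star P: M = m − 5 log₁₀ d + 5 = -1.06 − 5·1.1163 + 5 = -1.642
Star Q: d = 4.22 kpc = 4220 pc
Star Q: M = m − 5 log₁₀ d + 5 = 6.43 − 5·3.6253 + 5 = -6.697
ΔM = M_P − M_Q = -1.642 − (-6.697) = 5.055; smaller M is more luminous → Star Q.
L ratio = 10^(0.4 |ΔM|) = 10^2.022 = 105.2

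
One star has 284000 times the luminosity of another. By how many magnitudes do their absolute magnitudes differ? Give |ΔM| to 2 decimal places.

|ΔM| ≈ 13.63

Pogson: ΔM = −2.5 log₁₀(ratio) = −2.5 log₁₀(284000) = −2.5 × 5.4533 = -13.633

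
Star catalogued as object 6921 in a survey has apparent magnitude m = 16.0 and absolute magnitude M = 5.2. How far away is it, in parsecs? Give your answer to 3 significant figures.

μ = m − M = 10.800
m − M = 5 log₁₀ d − 5
log₁₀ d = (m − M)/5 + 1 = 3.1600
d = 10^3.1600 = 1445 pc

d ≈ 1450 pc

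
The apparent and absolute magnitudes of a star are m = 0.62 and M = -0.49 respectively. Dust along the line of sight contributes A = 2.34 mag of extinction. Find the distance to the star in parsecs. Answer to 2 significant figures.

m − M = 5 log₁₀(d/10 pc) + A  ⇒  0.62 − (-0.49) − 2.34 = 5 log₁₀(d/10)
-1.230 = 5 log₁₀(d/10)
log₁₀ d = (m − M − A)/5 + 1 = 0.7540
d = 10^0.7540 = 5.675 pc

d ≈ 5.7 pc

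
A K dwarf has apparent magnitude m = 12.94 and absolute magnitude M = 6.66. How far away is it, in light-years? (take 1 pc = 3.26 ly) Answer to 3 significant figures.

d ≈ 588 ly

μ = m − M = 6.280
m − M = 5 log₁₀ d − 5
log₁₀ d = (m − M)/5 + 1 = 2.2560
d = 10^2.2560 = 180.3 pc
= 587.8 ly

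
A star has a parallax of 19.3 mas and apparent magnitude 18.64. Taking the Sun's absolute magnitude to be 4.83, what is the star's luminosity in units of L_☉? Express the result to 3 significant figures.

L/L_☉ ≈ 8.03×10^-5

d = 1/p = 1000/19.3 mas = 51.81 pc
M = m − 5 log₁₀ d + 5 = 18.64 − 5·1.7144 + 5 = 15.068
M − M_☉ = 15.068 − 4.83 = 10.238
L/L_☉ = 10^(−0.4 × 10.238) = 8.033×10^-5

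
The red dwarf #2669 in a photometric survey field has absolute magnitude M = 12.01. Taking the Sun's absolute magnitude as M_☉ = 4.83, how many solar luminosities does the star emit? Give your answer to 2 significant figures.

L/L_☉ ≈ 1.3×10^-3

M − M_☉ = 12.01 − 4.83 = 7.180
L/L_☉ = 10^(−0.4 (M − M_☉)) = 10^-2.872 = 1.343×10^-3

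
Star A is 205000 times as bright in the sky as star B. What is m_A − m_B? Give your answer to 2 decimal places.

Pogson: Δm = −2.5 log₁₀(ratio) = −2.5 log₁₀(205000) = −2.5 × 5.3118 = -13.279
Star A is brighter, so it has the smaller magnitude: the difference is negative.

m_A − m_B ≈ -13.28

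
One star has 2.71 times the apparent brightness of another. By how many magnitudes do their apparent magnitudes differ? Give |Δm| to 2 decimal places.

|Δm| ≈ 1.08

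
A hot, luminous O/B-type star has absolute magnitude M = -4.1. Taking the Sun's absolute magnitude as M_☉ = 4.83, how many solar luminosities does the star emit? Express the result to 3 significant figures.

M − M_☉ = -4.1 − 4.83 = -8.930
L/L_☉ = 10^(−0.4 (M − M_☉)) = 10^3.572 = 3733

L/L_☉ ≈ 3730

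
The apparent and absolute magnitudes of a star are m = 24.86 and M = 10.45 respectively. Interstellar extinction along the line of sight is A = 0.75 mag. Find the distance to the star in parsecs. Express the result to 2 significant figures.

d ≈ 5400 pc

m − M = 5 log₁₀(d/10 pc) + A  ⇒  24.86 − (10.45) − 0.75 = 5 log₁₀(d/10)
13.660 = 5 log₁₀(d/10)
log₁₀ d = (m − M − A)/5 + 1 = 3.7320
d = 10^3.7320 = 5395 pc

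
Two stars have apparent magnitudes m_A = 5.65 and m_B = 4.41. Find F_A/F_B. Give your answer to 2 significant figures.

F_A/F_B ≈ 0.32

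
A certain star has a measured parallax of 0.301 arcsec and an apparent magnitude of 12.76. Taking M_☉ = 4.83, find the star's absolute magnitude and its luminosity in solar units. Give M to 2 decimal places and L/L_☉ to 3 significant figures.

d = 1/p = 1/0.301″ = 3.322 pc
M = m − 5 log₁₀ d + 5 = 12.76 − 5·0.5214 + 5 = 15.153
M − M_☉ = 15.153 − 4.83 = 10.323
L/L_☉ = 10^(−0.4 × 10.323) = 7.428×10^-5

M ≈ 15.15; L/L_☉ ≈ 7.43×10^-5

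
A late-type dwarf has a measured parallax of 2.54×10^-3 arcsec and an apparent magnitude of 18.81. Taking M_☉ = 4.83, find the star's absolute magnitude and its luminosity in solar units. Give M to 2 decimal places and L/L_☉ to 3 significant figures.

M ≈ 10.83; L/L_☉ ≈ 3.97×10^-3

d = 1/p = 1/2.54×10^-3″ = 393.7 pc
M = m − 5 log₁₀ d + 5 = 18.81 − 5·2.5952 + 5 = 10.834
M − M_☉ = 10.834 − 4.83 = 6.004
L/L_☉ = 10^(−0.4 × 6.004) = 3.966×10^-3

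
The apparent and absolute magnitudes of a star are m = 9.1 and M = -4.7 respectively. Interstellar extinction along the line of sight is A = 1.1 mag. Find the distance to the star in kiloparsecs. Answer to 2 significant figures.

m − M = 5 log₁₀(d/10 pc) + A  ⇒  9.1 − (-4.7) − 1.1 = 5 log₁₀(d/10)
12.700 = 5 log₁₀(d/10)
log₁₀ d = (m − M − A)/5 + 1 = 3.5400
d = 10^3.5400 = 3467 pc
= 3.467 kpc

d ≈ 3.5 kpc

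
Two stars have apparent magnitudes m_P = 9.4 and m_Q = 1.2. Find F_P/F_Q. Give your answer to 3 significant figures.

F_P/F_Q ≈ 5.25×10^-4

Magnitude difference = 8.2
Flux ratio = 10^(−0.4 Δm) = 10^(−0.4 × 8.2) = 10^-3.280 = 5.248×10^-4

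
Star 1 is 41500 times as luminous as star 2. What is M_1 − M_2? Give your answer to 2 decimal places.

M_1 − M_2 ≈ -11.55

Pogson: ΔM = −2.5 log₁₀(ratio) = −2.5 log₁₀(41500) = −2.5 × 4.6180 = -11.545
Star 1 is brighter, so it has the smaller magnitude: the difference is negative.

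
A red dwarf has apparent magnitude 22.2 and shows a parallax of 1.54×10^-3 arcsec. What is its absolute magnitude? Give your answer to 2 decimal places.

d = 1/p = 1/1.54×10^-3″ = 649.4 pc
5 log₁₀(d/10 pc) = 5 log₁₀(649.4) − 5 = 9.062
M = m − 5 log₁₀(d/10) = 22.2 − 9.062 = 13.138

M ≈ 13.14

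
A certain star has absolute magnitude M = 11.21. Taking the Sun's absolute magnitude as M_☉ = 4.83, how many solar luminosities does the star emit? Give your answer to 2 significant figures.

L/L_☉ ≈ 2.8×10^-3

M − M_☉ = 11.21 − 4.83 = 6.380
L/L_☉ = 10^(−0.4 (M − M_☉)) = 10^-2.552 = 2.805×10^-3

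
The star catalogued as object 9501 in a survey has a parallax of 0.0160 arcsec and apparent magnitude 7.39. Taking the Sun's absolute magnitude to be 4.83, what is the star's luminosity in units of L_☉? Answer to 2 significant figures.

L/L_☉ ≈ 3.7

d = 1/p = 1/0.0160″ = 62.50 pc
M = m − 5 log₁₀ d + 5 = 7.39 − 5·1.7959 + 5 = 3.411
M − M_☉ = 3.411 − 4.83 = -1.419
L/L_☉ = 10^(−0.4 × -1.419) = 3.696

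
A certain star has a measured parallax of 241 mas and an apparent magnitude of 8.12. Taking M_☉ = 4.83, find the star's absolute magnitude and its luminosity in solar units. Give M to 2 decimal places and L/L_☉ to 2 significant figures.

M ≈ 10.03; L/L_☉ ≈ 8.3×10^-3

d = 1/p = 1000/241 mas = 4.149 pc
M = m − 5 log₁₀ d + 5 = 8.12 − 5·0.6180 + 5 = 10.030
M − M_☉ = 10.030 − 4.83 = 5.200
L/L_☉ = 10^(−0.4 × 5.200) = 8.317×10^-3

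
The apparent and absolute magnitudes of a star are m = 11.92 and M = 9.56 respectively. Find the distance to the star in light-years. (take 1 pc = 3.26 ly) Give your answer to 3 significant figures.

d ≈ 96.7 ly

μ = m − M = 2.360
m − M = 5 log₁₀ d − 5
log₁₀ d = (m − M)/5 + 1 = 1.4720
d = 10^1.4720 = 29.65 pc
= 96.65 ly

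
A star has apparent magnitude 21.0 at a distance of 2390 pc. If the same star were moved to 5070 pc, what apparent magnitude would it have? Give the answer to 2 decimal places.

m ≈ 22.63

Flux ∝ 1/d², so Δm = 5 log₁₀(d₂/d₁) = 5 log₁₀(5070/2390) = 1.633
m₂ = m₁ + Δm = 21.0 + (1.633) = 22.633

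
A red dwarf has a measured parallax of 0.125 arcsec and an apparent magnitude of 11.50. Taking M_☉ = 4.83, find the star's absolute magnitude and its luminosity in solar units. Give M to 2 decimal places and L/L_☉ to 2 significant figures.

M ≈ 11.98; L/L_☉ ≈ 1.4×10^-3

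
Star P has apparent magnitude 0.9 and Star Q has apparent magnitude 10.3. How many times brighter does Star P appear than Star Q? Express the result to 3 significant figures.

5750

Magnitude difference = -9.4
Flux ratio = 10^(−0.4 Δm) = 10^(−0.4 × -9.4) = 10^3.760 = 5754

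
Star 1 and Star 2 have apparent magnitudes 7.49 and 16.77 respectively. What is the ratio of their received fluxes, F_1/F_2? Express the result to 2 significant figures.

F_1/F_2 ≈ 5200

Magnitude difference = -9.28
Flux ratio = 10^(−0.4 Δm) = 10^(−0.4 × -9.28) = 10^3.712 = 5152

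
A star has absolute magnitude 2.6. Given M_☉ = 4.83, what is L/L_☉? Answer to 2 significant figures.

M − M_☉ = 2.6 − 4.83 = -2.230
L/L_☉ = 10^(−0.4 (M − M_☉)) = 10^0.892 = 7.798

L/L_☉ ≈ 7.8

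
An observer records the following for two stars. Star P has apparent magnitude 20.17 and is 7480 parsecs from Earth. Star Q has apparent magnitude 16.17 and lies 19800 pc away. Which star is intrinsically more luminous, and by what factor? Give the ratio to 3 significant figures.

Star P: M = m − 5 log₁₀ d + 5 = 20.17 − 5·3.8739 + 5 = 5.800
Star Q: M = m − 5 log₁₀ d + 5 = 16.17 − 5·4.2967 + 5 = -0.313
ΔM = M_P − M_Q = 5.800 − (-0.313) = 6.114; smaller M is more luminous → Star Q.
L ratio = 10^(0.4 |ΔM|) = 10^2.446 = 279.0

Star Q is more luminous, by a factor of 279.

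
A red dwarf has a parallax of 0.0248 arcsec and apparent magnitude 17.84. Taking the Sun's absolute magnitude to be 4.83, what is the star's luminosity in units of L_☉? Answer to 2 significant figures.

d = 1/p = 1/0.0248″ = 40.32 pc
M = m − 5 log₁₀ d + 5 = 17.84 − 5·1.6055 + 5 = 14.812
M − M_☉ = 14.812 − 4.83 = 9.982
L/L_☉ = 10^(−0.4 × 9.982) = 1.016×10^-4

L/L_☉ ≈ 1.0×10^-4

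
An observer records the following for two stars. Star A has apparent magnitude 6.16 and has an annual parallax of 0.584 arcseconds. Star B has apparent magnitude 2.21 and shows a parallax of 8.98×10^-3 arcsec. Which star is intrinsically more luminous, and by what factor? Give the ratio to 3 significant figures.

Star B is more luminous, by a factor of 161000.

Star A: d = 1/p = 1/0.584″ = 1.712 pc
Star A: M = m − 5 log₁₀ d + 5 = 6.16 − 5·0.2336 + 5 = 9.992
Star B: d = 1/p = 1/8.98×10^-3″ = 111.4 pc
Star B: M = m − 5 log₁₀ d + 5 = 2.21 − 5·2.0467 + 5 = -3.024
ΔM = M_A − M_B = 9.992 − (-3.024) = 13.016; smaller M is more luminous → Star B.
L ratio = 10^(0.4 |ΔM|) = 10^5.206 = 160800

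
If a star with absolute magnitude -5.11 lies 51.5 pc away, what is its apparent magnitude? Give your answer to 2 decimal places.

m ≈ -1.55

m = M + 5 log₁₀ d − 5 = -5.11 + 5·1.7118 − 5 = -1.551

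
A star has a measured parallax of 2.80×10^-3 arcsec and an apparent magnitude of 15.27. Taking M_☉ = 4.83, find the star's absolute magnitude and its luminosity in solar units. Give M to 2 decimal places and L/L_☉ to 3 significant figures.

d = 1/p = 1/2.80×10^-3″ = 357.1 pc
M = m − 5 log₁₀ d + 5 = 15.27 − 5·2.5528 + 5 = 7.506
M − M_☉ = 7.506 − 4.83 = 2.676
L/L_☉ = 10^(−0.4 × 2.676) = 0.08505

M ≈ 7.51; L/L_☉ ≈ 0.0851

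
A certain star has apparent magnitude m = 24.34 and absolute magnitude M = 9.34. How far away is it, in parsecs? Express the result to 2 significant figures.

Distance modulus: m − M = 24.34 − (9.34) = 15.000
m − M = 5 log₁₀ d − 5
log₁₀ d = (m − M)/5 + 1 = 4.0000
d = 10^4.0000 = 10000 pc

d ≈ 10000 pc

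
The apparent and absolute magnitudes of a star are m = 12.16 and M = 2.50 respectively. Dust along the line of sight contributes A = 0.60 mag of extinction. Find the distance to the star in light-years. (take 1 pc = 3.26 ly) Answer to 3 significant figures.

m − M = 5 log₁₀(d/10 pc) + A  ⇒  12.16 − (2.50) − 0.60 = 5 log₁₀(d/10)
9.060 = 5 log₁₀(d/10)
log₁₀ d = (m − M − A)/5 + 1 = 2.8120
d = 10^2.8120 = 648.6 pc
= 2115 ly

d ≈ 2110 ly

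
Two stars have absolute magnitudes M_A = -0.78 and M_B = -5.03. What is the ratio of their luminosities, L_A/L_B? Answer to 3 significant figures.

L_A/L_B ≈ 0.0200

ΔM = M_A − M_B = 4.25
L_A/L_B = 10^(−0.4 ΔM) = 10^-1.700 = 0.01995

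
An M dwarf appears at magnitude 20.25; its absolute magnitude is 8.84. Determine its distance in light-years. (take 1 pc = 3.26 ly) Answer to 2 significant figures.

Distance modulus: m − M = 20.25 − (8.84) = 11.410
m − M = 5 log₁₀ d − 5
log₁₀ d = (m − M)/5 + 1 = 3.2820
d = 10^3.2820 = 1914 pc
= 6240 ly

d ≈ 6200 ly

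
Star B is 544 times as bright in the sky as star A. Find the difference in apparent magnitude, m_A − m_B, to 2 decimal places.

m_A − m_B ≈ 6.84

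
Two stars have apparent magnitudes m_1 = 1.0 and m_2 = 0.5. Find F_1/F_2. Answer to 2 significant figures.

F_1/F_2 ≈ 0.63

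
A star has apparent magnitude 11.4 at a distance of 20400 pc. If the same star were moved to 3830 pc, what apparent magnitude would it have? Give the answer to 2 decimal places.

m ≈ 7.77

Flux ∝ 1/d², so Δm = 5 log₁₀(d₂/d₁) = 5 log₁₀(3830/20400) = -3.632
m₂ = m₁ + Δm = 11.4 + (-3.632) = 7.768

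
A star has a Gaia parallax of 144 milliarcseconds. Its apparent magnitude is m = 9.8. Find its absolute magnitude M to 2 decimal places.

p = 144 mas = 0.144″ → d = 1/p = 6.944 pc
5 log₁₀(d/10 pc) = 5 log₁₀(6.944) − 5 = -0.792
M = m − 5 log₁₀(d/10) = 9.8 + 0.792 = 10.592

M ≈ 10.59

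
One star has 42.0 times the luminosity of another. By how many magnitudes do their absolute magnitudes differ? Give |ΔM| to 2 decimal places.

Pogson: ΔM = −2.5 log₁₀(ratio) = −2.5 log₁₀(42.0) = −2.5 × 1.6232 = -4.058

|ΔM| ≈ 4.06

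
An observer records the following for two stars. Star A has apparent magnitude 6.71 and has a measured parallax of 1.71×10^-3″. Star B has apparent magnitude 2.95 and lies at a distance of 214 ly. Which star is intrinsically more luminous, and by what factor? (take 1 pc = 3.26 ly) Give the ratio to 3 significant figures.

Star A: d = 1/p = 1/1.71×10^-3″ = 584.8 pc
Star A: M = m − 5 log₁₀ d + 5 = 6.71 − 5·2.7670 + 5 = -2.125
Star B: d = 214 ly / 3.26 = 65.64 pc
Star B: M = m − 5 log₁₀ d + 5 = 2.95 − 5·1.8172 + 5 = -1.136
ΔM = M_A − M_B = -2.125 − (-1.136) = -0.989; smaller M is more luminous → Star A.
L ratio = 10^(0.4 |ΔM|) = 10^0.396 = 2.487

Star A is more luminous, by a factor of 2.49.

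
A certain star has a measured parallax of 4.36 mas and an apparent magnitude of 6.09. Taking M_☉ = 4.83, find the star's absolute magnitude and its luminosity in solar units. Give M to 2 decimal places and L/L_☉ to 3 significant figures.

d = 1/p = 1000/4.36 mas = 229.4 pc
M = m − 5 log₁₀ d + 5 = 6.09 − 5·2.3605 + 5 = -0.713
M − M_☉ = -0.713 − 4.83 = -5.543
L/L_☉ = 10^(−0.4 × -5.543) = 164.8

M ≈ -0.71; L/L_☉ ≈ 165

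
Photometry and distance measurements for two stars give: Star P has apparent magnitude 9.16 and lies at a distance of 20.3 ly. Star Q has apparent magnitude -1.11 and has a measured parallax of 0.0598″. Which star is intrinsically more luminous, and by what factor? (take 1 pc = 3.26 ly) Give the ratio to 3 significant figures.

Star P: d = 20.3 ly / 3.26 = 6.227 pc
Star P: M = m − 5 log₁₀ d + 5 = 9.16 − 5·0.7943 + 5 = 10.189
Star Q: d = 1/p = 1/0.0598″ = 16.72 pc
Star Q: M = m − 5 log₁₀ d + 5 = -1.11 − 5·1.2233 + 5 = -2.226
ΔM = M_P − M_Q = 10.189 − (-2.226) = 12.415; smaller M is more luminous → Star Q.
L ratio = 10^(0.4 |ΔM|) = 10^4.966 = 92480

Star Q is more luminous, by a factor of 92500.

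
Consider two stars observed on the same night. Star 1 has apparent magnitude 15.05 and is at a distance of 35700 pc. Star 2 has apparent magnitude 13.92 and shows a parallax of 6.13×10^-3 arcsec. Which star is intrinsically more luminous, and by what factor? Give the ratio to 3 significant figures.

Star 1: M = m − 5 log₁₀ d + 5 = 15.05 − 5·4.5527 + 5 = -2.713
Star 2: d = 1/p = 1/6.13×10^-3″ = 163.1 pc
Star 2: M = m − 5 log₁₀ d + 5 = 13.92 − 5·2.2125 + 5 = 7.857
ΔM = M_1 − M_2 = -2.713 − (7.857) = -10.571; smaller M is more luminous → Star 1.
L ratio = 10^(0.4 |ΔM|) = 10^4.228 = 16910

Star 1 is more luminous, by a factor of 16900.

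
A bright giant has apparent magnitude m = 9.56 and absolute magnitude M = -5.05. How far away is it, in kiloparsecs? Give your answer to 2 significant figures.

d ≈ 8.4 kpc

Distance modulus: m − M = 9.56 − (-5.05) = 14.610
m − M = 5 log₁₀ d − 5
log₁₀ d = (m − M)/5 + 1 = 3.9220
d = 10^3.9220 = 8356 pc
= 8.356 kpc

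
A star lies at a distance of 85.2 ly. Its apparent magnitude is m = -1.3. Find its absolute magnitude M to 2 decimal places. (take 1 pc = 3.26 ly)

d = 85.2 ly / 3.26 = 26.13 pc
5 log₁₀(d/10 pc) = 5 log₁₀(26.13) − 5 = 2.086
M = m − 5 log₁₀(d/10) = -1.3 − 2.086 = -3.386

M ≈ -3.39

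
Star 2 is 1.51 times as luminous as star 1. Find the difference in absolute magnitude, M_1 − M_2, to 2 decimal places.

Pogson: ΔM = −2.5 log₁₀(ratio) = −2.5 log₁₀(1.51) = −2.5 × 0.1790 = -0.447
Star 2 is brighter so has the smaller magnitude: M_1 − M_2 is positive.

M_1 − M_2 ≈ 0.45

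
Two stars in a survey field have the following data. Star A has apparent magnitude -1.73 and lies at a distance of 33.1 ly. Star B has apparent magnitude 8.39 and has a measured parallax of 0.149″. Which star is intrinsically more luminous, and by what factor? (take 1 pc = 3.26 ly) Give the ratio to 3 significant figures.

Star A: d = 33.1 ly / 3.26 = 10.15 pc
Star A: M = m − 5 log₁₀ d + 5 = -1.73 − 5·1.0066 + 5 = -1.763
Star B: d = 1/p = 1/0.149″ = 6.711 pc
Star B: M = m − 5 log₁₀ d + 5 = 8.39 − 5·0.8268 + 5 = 9.256
ΔM = M_A − M_B = -1.763 − (9.256) = -11.019; smaller M is more luminous → Star A.
L ratio = 10^(0.4 |ΔM|) = 10^4.408 = 25560

Star A is more luminous, by a factor of 25600.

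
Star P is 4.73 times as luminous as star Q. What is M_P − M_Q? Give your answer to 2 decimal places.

M_P − M_Q ≈ -1.69

Pogson: ΔM = −2.5 log₁₀(ratio) = −2.5 log₁₀(4.73) = −2.5 × 0.6749 = -1.687
Star P is brighter, so it has the smaller magnitude: the difference is negative.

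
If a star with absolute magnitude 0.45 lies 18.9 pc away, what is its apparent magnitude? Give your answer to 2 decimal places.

m = M + 5 log₁₀ d − 5 = 0.45 + 5·1.2765 − 5 = 1.832

m ≈ 1.83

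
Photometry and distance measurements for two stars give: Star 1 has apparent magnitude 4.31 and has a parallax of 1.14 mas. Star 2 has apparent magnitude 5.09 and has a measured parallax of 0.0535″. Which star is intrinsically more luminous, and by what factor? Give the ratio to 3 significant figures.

Star 1 is more luminous, by a factor of 4520.

Star 1: p = 1.14 mas = 1.14×10^-3″ → d = 1/p = 877.2 pc
Star 1: M = m − 5 log₁₀ d + 5 = 4.31 − 5·2.9431 + 5 = -5.405
Star 2: d = 1/p = 1/0.0535″ = 18.69 pc
Star 2: M = m − 5 log₁₀ d + 5 = 5.09 − 5·1.2716 + 5 = 3.732
ΔM = M_1 − M_2 = -5.405 − (3.732) = -9.137; smaller M is more luminous → Star 1.
L ratio = 10^(0.4 |ΔM|) = 10^3.655 = 4517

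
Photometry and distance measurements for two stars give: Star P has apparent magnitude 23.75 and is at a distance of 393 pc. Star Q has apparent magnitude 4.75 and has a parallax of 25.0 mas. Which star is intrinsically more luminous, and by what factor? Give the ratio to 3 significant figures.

Star Q is more luminous, by a factor of 412000.

Star P: M = m − 5 log₁₀ d + 5 = 23.75 − 5·2.5944 + 5 = 15.778
Star Q: p = 25.0 mas = 0.0250″ → d = 1/p = 40.00 pc
Star Q: M = m − 5 log₁₀ d + 5 = 4.75 − 5·1.6021 + 5 = 1.740
ΔM = M_P − M_Q = 15.778 − (1.740) = 14.038; smaller M is more luminous → Star Q.
L ratio = 10^(0.4 |ΔM|) = 10^5.615 = 412400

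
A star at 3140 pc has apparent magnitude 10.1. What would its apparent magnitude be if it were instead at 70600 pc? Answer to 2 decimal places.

m ≈ 16.86

Flux ∝ 1/d², so Δm = 5 log₁₀(d₂/d₁) = 5 log₁₀(70600/3140) = 6.759
m₂ = m₁ + Δm = 10.1 + (6.759) = 16.859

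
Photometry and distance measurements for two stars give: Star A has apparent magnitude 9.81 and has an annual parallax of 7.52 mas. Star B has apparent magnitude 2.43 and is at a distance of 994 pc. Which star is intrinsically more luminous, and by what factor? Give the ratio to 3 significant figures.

Star B is more luminous, by a factor of 50000.

Star A: p = 7.52 mas = 7.52×10^-3″ → d = 1/p = 133.0 pc
Star A: M = m − 5 log₁₀ d + 5 = 9.81 − 5·2.1238 + 5 = 4.191
Star B: M = m − 5 log₁₀ d + 5 = 2.43 − 5·2.9974 + 5 = -7.557
ΔM = M_A − M_B = 4.191 − (-7.557) = 11.748; smaller M is more luminous → Star B.
L ratio = 10^(0.4 |ΔM|) = 10^4.699 = 50030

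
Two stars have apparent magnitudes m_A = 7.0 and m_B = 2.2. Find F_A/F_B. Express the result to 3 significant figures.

Magnitude difference = 4.8
Flux ratio = 10^(−0.4 Δm) = 10^(−0.4 × 4.8) = 10^-1.920 = 0.01202

F_A/F_B ≈ 0.0120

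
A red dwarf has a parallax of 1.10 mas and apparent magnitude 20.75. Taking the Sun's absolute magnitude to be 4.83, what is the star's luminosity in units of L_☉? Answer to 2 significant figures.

L/L_☉ ≈ 3.5×10^-3

d = 1/p = 1000/1.10 mas = 909.1 pc
M = m − 5 log₁₀ d + 5 = 20.75 − 5·2.9586 + 5 = 10.957
M − M_☉ = 10.957 − 4.83 = 6.127
L/L_☉ = 10^(−0.4 × 6.127) = 3.542×10^-3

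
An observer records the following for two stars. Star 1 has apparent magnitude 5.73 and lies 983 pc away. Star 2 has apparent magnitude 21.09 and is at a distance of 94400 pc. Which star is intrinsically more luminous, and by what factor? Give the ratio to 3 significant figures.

Star 1 is more luminous, by a factor of 151.

Star 1: M = m − 5 log₁₀ d + 5 = 5.73 − 5·2.9926 + 5 = -4.233
Star 2: M = m − 5 log₁₀ d + 5 = 21.09 − 5·4.9750 + 5 = 1.215
ΔM = M_1 − M_2 = -4.233 − (1.215) = -5.448; smaller M is more luminous → Star 1.
L ratio = 10^(0.4 |ΔM|) = 10^2.179 = 151.1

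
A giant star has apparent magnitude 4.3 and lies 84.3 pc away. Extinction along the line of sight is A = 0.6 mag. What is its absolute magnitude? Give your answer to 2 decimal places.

M ≈ -0.93

5 log₁₀(d/10 pc) = 5 log₁₀(84.30) − 5 = 4.629
M = m − 5 log₁₀(d/10) − A = 4.3 − 4.629 − 0.6 = -0.929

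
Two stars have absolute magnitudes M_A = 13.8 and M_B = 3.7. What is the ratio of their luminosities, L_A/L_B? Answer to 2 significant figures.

L_A/L_B ≈ 9.1×10^-5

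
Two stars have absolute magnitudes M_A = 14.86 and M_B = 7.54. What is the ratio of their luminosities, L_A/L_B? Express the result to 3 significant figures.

L_A/L_B ≈ 1.18×10^-3

ΔM = M_A − M_B = 7.32
L_A/L_B = 10^(−0.4 ΔM) = 10^-2.928 = 1.180×10^-3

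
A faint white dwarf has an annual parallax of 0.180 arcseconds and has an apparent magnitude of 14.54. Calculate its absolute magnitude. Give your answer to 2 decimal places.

M ≈ 15.82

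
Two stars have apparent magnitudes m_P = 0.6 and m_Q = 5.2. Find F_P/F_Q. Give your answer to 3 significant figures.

Magnitude difference = -4.6
Flux ratio = 10^(−0.4 Δm) = 10^(−0.4 × -4.6) = 10^1.840 = 69.18

F_P/F_Q ≈ 69.2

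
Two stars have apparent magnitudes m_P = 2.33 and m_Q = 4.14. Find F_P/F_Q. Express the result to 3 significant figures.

F_P/F_Q ≈ 5.30

Δm = 2.33 − (4.14) = -1.81
Flux ratio = 10^(−0.4 Δm) = 10^(−0.4 × -1.81) = 10^0.724 = 5.297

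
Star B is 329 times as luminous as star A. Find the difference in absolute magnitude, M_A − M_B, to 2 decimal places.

Pogson: ΔM = −2.5 log₁₀(ratio) = −2.5 log₁₀(329) = −2.5 × 2.5172 = -6.293
Star B is brighter so has the smaller magnitude: M_A − M_B is positive.

M_A − M_B ≈ 6.29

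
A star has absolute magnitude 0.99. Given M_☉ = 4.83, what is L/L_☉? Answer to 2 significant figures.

M − M_☉ = 0.99 − 4.83 = -3.840
L/L_☉ = 10^(−0.4 (M − M_☉)) = 10^1.536 = 34.36

L/L_☉ ≈ 34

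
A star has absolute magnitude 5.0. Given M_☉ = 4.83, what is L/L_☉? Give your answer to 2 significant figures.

M − M_☉ = 5.0 − 4.83 = 0.170
L/L_☉ = 10^(−0.4 (M − M_☉)) = 10^-0.068 = 0.8551

L/L_☉ ≈ 0.86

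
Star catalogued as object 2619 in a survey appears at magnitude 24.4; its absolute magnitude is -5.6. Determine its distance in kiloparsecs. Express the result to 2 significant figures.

μ = m − M = 30.000
m − M = 5 log₁₀ d − 5
log₁₀ d = (m − M)/5 + 1 = 7.0000
d = 10^7.0000 = 1.000×10^7 pc
= 10000 kpc

d ≈ 10000 kpc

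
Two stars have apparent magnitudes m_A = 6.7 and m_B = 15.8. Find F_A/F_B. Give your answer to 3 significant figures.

Magnitude difference = -9.1
Flux ratio = 10^(−0.4 Δm) = 10^(−0.4 × -9.1) = 10^3.640 = 4365

F_A/F_B ≈ 4370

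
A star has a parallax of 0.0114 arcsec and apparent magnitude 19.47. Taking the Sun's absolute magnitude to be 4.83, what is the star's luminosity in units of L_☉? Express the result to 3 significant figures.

d = 1/p = 1/0.0114″ = 87.72 pc
M = m − 5 log₁₀ d + 5 = 19.47 − 5·1.9431 + 5 = 14.755
M − M_☉ = 14.755 − 4.83 = 9.925
L/L_☉ = 10^(−0.4 × 9.925) = 1.072×10^-4

L/L_☉ ≈ 1.07×10^-4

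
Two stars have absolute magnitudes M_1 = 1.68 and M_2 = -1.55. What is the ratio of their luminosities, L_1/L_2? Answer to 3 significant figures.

ΔM = M_1 − M_2 = 3.23
L_1/L_2 = 10^(−0.4 ΔM) = 10^-1.292 = 0.05105

L_1/L_2 ≈ 0.0511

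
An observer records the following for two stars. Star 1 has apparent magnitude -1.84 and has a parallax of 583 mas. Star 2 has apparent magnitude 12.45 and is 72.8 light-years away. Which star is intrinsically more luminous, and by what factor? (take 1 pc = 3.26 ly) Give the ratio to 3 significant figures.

Star 1: p = 583 mas = 0.583″ → d = 1/p = 1.715 pc
Star 1: M = m − 5 log₁₀ d + 5 = -1.84 − 5·0.2343 + 5 = 1.988
Star 2: d = 72.8 ly / 3.26 = 22.33 pc
Star 2: M = m − 5 log₁₀ d + 5 = 12.45 − 5·1.3489 + 5 = 10.705
ΔM = M_1 − M_2 = 1.988 − (10.705) = -8.717; smaller M is more luminous → Star 1.
L ratio = 10^(0.4 |ΔM|) = 10^3.487 = 3068

Star 1 is more luminous, by a factor of 3070.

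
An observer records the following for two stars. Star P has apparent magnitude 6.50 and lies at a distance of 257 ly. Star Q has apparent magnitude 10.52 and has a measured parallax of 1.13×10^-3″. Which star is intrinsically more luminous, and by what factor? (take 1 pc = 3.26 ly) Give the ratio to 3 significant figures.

Star Q is more luminous, by a factor of 3.11.

Star P: d = 257 ly / 3.26 = 78.83 pc
Star P: M = m − 5 log₁₀ d + 5 = 6.50 − 5·1.8967 + 5 = 2.016
Star Q: d = 1/p = 1/1.13×10^-3″ = 885.0 pc
Star Q: M = m − 5 log₁₀ d + 5 = 10.52 − 5·2.9469 + 5 = 0.785
ΔM = M_P − M_Q = 2.016 − (0.785) = 1.231; smaller M is more luminous → Star Q.
L ratio = 10^(0.4 |ΔM|) = 10^0.492 = 3.108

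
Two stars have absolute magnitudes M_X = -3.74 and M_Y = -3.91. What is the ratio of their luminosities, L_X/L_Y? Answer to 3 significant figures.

L_X/L_Y ≈ 0.855

ΔM = M_X − M_Y = 0.17
L_X/L_Y = 10^(−0.4 ΔM) = 10^-0.068 = 0.8551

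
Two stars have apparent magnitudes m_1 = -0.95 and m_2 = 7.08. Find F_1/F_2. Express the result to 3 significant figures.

Δm = -0.95 − (7.08) = -8.03
Flux ratio = 10^(−0.4 Δm) = 10^(−0.4 × -8.03) = 10^3.212 = 1629

F_1/F_2 ≈ 1630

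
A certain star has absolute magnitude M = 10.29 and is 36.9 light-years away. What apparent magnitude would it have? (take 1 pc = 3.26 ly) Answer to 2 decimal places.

d = 36.9 ly / 3.26 = 11.32 pc
m = M + 5 log₁₀ d − 5 = 10.29 + 5·1.0538 − 5 = 10.559

m ≈ 10.56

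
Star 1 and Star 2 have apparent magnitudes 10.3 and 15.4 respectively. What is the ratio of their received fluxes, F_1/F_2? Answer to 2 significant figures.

F_1/F_2 ≈ 110

Magnitude difference = -5.1
Flux ratio = 10^(−0.4 Δm) = 10^(−0.4 × -5.1) = 10^2.040 = 109.6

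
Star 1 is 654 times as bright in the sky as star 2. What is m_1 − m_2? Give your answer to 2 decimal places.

Pogson: Δm = −2.5 log₁₀(ratio) = −2.5 log₁₀(654) = −2.5 × 2.8156 = -7.039
Star 1 is brighter, so it has the smaller magnitude: the difference is negative.

m_1 − m_2 ≈ -7.04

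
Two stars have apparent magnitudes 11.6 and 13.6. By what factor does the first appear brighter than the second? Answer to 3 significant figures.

6.31

Δm = 11.6 − (13.6) = -2.0
Flux ratio = 10^(−0.4 Δm) = 10^(−0.4 × -2.0) = 10^0.800 = 6.310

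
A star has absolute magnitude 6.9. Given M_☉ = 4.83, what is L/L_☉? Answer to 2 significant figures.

L/L_☉ ≈ 0.15

M − M_☉ = 6.9 − 4.83 = 2.070
L/L_☉ = 10^(−0.4 (M − M_☉)) = 10^-0.828 = 0.1486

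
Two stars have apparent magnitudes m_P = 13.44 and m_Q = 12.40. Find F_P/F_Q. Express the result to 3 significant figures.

Magnitude difference = 1.04
Flux ratio = 10^(−0.4 Δm) = 10^(−0.4 × 1.04) = 10^-0.416 = 0.3837

F_P/F_Q ≈ 0.384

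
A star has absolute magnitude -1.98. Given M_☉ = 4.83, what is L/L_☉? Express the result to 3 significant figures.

M − M_☉ = -1.98 − 4.83 = -6.810
L/L_☉ = 10^(−0.4 (M − M_☉)) = 10^2.724 = 529.7

L/L_☉ ≈ 530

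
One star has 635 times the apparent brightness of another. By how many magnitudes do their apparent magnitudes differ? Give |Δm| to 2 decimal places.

|Δm| ≈ 7.01

Pogson: Δm = −2.5 log₁₀(ratio) = −2.5 log₁₀(635) = −2.5 × 2.8028 = -7.007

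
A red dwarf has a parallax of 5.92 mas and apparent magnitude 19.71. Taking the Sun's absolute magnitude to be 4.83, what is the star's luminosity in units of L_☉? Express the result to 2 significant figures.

L/L_☉ ≈ 3.2×10^-4

d = 1/p = 1000/5.92 mas = 168.9 pc
M = m − 5 log₁₀ d + 5 = 19.71 − 5·2.2277 + 5 = 13.572
M − M_☉ = 13.572 − 4.83 = 8.742
L/L_☉ = 10^(−0.4 × 8.742) = 3.187×10^-4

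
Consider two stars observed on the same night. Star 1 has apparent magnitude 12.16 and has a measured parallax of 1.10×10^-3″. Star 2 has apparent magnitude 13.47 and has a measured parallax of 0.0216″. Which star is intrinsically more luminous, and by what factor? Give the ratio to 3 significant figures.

Star 1 is more luminous, by a factor of 1290.

Star 1: d = 1/p = 1/1.10×10^-3″ = 909.1 pc
Star 1: M = m − 5 log₁₀ d + 5 = 12.16 − 5·2.9586 + 5 = 2.367
Star 2: d = 1/p = 1/0.0216″ = 46.30 pc
Star 2: M = m − 5 log₁₀ d + 5 = 13.47 − 5·1.6655 + 5 = 10.142
ΔM = M_1 − M_2 = 2.367 − (10.142) = -7.775; smaller M is more luminous → Star 1.
L ratio = 10^(0.4 |ΔM|) = 10^3.110 = 1289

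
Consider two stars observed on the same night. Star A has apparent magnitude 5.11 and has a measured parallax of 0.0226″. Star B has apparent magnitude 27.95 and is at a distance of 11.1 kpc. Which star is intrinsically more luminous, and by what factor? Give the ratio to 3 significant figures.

Star A is more luminous, by a factor of 21700.

Star A: d = 1/p = 1/0.0226″ = 44.25 pc
Star A: M = m − 5 log₁₀ d + 5 = 5.11 − 5·1.6459 + 5 = 1.881
Star B: d = 11.1 kpc = 11100 pc
Star B: M = m − 5 log₁₀ d + 5 = 27.95 − 5·4.0453 + 5 = 12.723
ΔM = M_A − M_B = 1.881 − (12.723) = -10.843; smaller M is more luminous → Star A.
L ratio = 10^(0.4 |ΔM|) = 10^4.337 = 21730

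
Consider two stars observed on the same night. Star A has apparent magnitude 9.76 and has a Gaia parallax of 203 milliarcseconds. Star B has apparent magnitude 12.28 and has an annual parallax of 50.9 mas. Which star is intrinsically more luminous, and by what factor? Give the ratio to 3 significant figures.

Star B is more luminous, by a factor of 1.56.

Star A: p = 203 mas = 0.203″ → d = 1/p = 4.926 pc
Star A: M = m − 5 log₁₀ d + 5 = 9.76 − 5·0.6925 + 5 = 11.297
Star B: p = 50.9 mas = 0.0509″ → d = 1/p = 19.65 pc
Star B: M = m − 5 log₁₀ d + 5 = 12.28 − 5·1.2933 + 5 = 10.814
ΔM = M_A − M_B = 11.297 − (10.814) = 0.484; smaller M is more luminous → Star B.
L ratio = 10^(0.4 |ΔM|) = 10^0.194 = 1.562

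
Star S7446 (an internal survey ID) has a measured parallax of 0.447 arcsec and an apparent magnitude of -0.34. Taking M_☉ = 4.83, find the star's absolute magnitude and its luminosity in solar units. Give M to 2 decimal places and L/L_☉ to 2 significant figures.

d = 1/p = 1/0.447″ = 2.237 pc
M = m − 5 log₁₀ d + 5 = -0.34 − 5·0.3497 + 5 = 2.912
M − M_☉ = 2.912 − 4.83 = -1.918
L/L_☉ = 10^(−0.4 × -1.918) = 5.853

M ≈ 2.91; L/L_☉ ≈ 5.9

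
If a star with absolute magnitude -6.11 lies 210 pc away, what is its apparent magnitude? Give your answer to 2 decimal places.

m ≈ 0.50

m = M + 5 log₁₀ d − 5 = -6.11 + 5·2.3222 − 5 = 0.501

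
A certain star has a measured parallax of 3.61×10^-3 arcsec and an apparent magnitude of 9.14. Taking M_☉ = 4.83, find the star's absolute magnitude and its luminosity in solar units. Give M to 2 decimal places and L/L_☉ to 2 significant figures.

M ≈ 1.93; L/L_☉ ≈ 14

d = 1/p = 1/3.61×10^-3″ = 277.0 pc
M = m − 5 log₁₀ d + 5 = 9.14 − 5·2.4425 + 5 = 1.928
M − M_☉ = 1.928 − 4.83 = -2.902
L/L_☉ = 10^(−0.4 × -2.902) = 14.49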